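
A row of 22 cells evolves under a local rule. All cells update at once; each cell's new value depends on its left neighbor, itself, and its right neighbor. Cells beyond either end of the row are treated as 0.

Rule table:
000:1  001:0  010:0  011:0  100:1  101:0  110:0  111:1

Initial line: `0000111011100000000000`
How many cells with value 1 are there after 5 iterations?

10

1110010001011111111111
0101001100001111111110
0000100011100111111101
1110011001010011111000
0101000100001001110111
count of 1: 10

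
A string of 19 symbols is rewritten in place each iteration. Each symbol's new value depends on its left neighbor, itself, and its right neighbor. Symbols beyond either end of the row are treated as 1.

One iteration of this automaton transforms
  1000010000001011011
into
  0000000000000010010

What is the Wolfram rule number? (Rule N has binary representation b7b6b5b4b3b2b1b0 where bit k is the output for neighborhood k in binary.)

position 18: 111 → 0  (bit 7 = 0)
position 0: 110 → 0  (bit 6 = 0)
position 13: 101 → 0  (bit 5 = 0)
position 1: 100 → 0  (bit 4 = 0)
position 14: 011 → 1  (bit 3 = 1)
position 5: 010 → 0  (bit 2 = 0)
position 4: 001 → 0  (bit 1 = 0)
position 2: 000 → 0  (bit 0 = 0)
bits b7..b0 = 00001000 = 8

8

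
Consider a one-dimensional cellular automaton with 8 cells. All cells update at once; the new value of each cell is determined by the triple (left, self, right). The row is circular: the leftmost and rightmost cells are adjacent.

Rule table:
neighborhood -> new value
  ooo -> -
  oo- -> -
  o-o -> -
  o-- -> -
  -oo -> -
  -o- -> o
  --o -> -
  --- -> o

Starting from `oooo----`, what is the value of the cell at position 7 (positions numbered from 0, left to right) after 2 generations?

-

generation 1: -----oo-
generation 2: oooo----
position 7 holds -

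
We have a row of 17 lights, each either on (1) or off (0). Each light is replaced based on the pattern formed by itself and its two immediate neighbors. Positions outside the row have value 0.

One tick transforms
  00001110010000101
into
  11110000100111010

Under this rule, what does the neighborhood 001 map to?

At position 3 the neighborhood is 001; the next row has 1 there.

1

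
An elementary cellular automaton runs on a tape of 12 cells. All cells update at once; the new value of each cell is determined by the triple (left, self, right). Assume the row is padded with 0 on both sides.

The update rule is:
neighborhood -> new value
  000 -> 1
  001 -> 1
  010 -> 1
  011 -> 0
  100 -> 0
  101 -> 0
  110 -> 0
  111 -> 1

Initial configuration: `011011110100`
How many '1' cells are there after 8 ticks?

100001100101
101110001101
100100110001
101101000111
100001011010
101111000010
100110011110
101000101100
count of 1: 5

5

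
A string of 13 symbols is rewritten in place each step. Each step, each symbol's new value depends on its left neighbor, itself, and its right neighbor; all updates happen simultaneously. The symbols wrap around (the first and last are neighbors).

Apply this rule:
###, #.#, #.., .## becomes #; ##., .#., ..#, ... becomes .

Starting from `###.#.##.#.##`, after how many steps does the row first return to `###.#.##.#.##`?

13

##.#.##.#.###
#.#.##.#.####
.#.##.#.#####
#.##.#.#####.
.##.#.#####.#
##.#.#####.#.
#.#.#####.#.#
.#.#####.#.##
#.#####.#.##.
.#####.#.##.#
#####.#.##.#.
####.#.##.#.#
###.#.##.#.##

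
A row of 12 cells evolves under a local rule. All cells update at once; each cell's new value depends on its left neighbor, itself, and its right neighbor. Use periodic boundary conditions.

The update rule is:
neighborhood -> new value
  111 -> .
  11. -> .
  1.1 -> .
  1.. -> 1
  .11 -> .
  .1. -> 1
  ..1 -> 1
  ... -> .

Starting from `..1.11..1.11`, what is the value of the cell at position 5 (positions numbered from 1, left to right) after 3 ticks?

.

tick 1: 111...111...
tick 2: ...1.1...1.1
tick 3: 1.11.11.11.1
position 5 holds .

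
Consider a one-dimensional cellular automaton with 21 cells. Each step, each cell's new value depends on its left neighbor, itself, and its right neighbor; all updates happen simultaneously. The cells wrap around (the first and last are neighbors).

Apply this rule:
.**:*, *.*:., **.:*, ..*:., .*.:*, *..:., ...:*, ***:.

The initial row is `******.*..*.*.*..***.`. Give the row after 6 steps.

*.**.*.*..*.*.*..*.*.

*....*.*..*.*.*..*.*.
*.**.*.*..*.*.*..*.*.
*.**.*.*..*.*.*..*.*.  (fixed point — unchanged through step 6)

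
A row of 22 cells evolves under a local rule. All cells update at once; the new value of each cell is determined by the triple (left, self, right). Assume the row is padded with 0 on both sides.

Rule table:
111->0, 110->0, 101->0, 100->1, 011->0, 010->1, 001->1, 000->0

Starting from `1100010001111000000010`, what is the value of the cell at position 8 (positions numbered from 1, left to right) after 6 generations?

0010111010000100000111
0110000011001110001000
1001000100110001011100
1111101111001011000010
0000000000111000100111
0000000001000101111000
position 8 holds 0

0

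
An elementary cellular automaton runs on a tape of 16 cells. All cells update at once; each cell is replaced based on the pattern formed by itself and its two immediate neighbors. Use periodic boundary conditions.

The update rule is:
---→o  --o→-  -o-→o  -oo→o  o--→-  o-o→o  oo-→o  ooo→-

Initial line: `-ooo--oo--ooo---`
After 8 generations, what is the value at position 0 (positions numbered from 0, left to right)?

-

-o-o--oo--o-o-oo
oooo--oo--oooooo
---o--oo--o-----
oo-o--oo--o-oooo
-ooo--oo--ooo---  (repeats generation 0; period 5)
generation 8: ---o--oo--o-----
position 0 holds -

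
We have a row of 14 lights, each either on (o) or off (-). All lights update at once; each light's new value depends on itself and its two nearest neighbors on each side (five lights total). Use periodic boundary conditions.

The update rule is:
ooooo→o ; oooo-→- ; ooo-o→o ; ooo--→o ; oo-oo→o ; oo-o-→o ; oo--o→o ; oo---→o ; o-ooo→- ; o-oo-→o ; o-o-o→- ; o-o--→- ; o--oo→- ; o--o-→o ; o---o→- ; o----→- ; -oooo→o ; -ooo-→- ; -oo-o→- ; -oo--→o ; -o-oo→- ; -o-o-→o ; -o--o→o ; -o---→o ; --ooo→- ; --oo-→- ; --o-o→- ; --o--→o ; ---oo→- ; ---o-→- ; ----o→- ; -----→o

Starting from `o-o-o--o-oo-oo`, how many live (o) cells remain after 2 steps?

step 1: oo-o-oo--o-o--
step 2: --o--oooo-o-o-
count of o: 7

7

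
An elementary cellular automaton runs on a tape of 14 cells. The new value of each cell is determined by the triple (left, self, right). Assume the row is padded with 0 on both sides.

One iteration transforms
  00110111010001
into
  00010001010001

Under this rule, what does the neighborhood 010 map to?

1

At position 9 the neighborhood is 010; the next row has 1 there.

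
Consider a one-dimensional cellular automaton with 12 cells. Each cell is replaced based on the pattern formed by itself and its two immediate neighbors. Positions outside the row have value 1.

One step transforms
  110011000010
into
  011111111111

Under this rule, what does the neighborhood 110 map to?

1

At position 1 the neighborhood is 110; the next row has 1 there.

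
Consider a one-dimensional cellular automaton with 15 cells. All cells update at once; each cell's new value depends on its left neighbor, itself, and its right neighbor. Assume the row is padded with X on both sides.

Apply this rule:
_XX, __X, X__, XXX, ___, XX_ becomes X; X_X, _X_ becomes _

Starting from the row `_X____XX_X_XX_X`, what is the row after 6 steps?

XXXXXXXXXXXXX_X

__XXXXXX___XX_X
XXXXXXXXXXXXX_X
XXXXXXXXXXXXX_X  (fixed point — unchanged through step 6)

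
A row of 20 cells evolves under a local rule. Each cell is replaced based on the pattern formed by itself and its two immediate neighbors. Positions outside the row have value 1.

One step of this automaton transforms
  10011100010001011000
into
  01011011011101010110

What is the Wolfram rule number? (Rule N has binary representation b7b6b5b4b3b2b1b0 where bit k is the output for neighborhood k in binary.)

position 4: 111 → 1  (bit 7 = 1)
position 0: 110 → 0  (bit 6 = 0)
position 14: 101 → 0  (bit 5 = 0)
position 1: 100 → 1  (bit 4 = 1)
position 3: 011 → 1  (bit 3 = 1)
position 9: 010 → 1  (bit 2 = 1)
position 2: 001 → 0  (bit 1 = 0)
position 7: 000 → 1  (bit 0 = 1)
bits b7..b0 = 10011101 = 157

157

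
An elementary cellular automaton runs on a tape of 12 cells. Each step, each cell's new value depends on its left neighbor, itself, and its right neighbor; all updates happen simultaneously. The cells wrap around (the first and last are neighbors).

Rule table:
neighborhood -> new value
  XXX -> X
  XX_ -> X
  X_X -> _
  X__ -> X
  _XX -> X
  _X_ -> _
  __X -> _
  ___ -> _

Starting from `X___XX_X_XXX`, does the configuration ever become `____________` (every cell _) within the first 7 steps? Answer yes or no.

step 1: XX__XX___XXX
step 2: XXX_XXX__XXX
step 3: XXX_XXXX_XXX
step 4: XXX_XXXX_XXX  (fixed point — unchanged through step 7)
step 7 is XXX_XXXX_XXX, still not uniform _

no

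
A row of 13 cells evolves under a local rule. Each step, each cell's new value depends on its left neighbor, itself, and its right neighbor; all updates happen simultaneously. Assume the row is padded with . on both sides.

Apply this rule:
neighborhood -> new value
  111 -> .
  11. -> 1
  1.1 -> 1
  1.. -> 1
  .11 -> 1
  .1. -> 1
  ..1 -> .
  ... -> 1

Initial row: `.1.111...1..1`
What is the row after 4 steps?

.111.111.11.1
.1.111.111111
.111.111....1
.1.111.1111.1

.1.111.1111.1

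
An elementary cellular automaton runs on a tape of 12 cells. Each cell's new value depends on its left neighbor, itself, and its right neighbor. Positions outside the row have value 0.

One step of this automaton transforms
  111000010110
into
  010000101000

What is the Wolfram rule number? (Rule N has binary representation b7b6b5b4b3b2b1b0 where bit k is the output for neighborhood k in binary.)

position 1: 111 → 1  (bit 7 = 1)
position 2: 110 → 0  (bit 6 = 0)
position 8: 101 → 1  (bit 5 = 1)
position 3: 100 → 0  (bit 4 = 0)
position 0: 011 → 0  (bit 3 = 0)
position 7: 010 → 0  (bit 2 = 0)
position 6: 001 → 1  (bit 1 = 1)
position 4: 000 → 0  (bit 0 = 0)
bits b7..b0 = 10100010 = 162

162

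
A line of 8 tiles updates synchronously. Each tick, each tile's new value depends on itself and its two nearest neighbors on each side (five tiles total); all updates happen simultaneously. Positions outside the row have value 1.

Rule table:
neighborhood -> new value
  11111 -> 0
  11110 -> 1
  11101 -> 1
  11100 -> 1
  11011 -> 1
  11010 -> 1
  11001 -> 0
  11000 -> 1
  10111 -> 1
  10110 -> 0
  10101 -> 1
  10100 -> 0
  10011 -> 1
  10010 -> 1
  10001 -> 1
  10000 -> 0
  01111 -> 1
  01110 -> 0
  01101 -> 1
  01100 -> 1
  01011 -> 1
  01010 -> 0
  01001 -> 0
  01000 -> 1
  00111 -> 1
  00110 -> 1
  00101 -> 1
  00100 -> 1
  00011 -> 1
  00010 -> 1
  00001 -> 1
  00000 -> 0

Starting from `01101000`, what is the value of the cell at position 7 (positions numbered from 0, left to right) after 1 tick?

tick 1: 10110111
position 7 holds 1

1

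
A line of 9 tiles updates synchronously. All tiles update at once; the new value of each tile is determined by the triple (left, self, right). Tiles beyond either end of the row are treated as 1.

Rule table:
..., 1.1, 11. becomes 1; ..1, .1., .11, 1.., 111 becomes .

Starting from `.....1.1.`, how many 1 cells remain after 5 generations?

.111..1.1
1..1...1.
1....1..1
1.11.....
11.1.111.
count of 1: 6

6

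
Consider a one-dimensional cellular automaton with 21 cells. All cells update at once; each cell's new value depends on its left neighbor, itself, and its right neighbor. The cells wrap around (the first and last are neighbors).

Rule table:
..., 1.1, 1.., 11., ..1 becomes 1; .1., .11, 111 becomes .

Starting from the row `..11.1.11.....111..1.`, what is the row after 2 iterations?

11.11.1.111111..111.1
.11.11.1.....111..11.

.11.11.1.....111..11.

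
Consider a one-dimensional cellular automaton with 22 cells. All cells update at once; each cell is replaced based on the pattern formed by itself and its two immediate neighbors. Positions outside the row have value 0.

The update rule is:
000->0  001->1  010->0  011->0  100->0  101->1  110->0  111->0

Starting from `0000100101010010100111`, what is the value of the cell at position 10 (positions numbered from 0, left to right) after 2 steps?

0001001010100101001000
0010010101001010010000
position 10 holds 0

0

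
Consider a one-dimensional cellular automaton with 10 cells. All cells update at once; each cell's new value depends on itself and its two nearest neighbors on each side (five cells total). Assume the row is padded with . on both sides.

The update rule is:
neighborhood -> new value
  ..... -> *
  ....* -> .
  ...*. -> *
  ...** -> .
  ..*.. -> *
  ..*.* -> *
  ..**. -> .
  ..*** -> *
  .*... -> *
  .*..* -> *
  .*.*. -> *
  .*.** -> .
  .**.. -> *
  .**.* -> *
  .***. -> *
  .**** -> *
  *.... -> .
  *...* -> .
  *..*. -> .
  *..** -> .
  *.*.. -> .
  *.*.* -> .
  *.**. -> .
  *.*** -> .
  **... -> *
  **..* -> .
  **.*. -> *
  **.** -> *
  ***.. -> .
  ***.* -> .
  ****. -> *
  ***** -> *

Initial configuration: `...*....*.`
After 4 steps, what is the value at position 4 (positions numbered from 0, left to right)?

step 1: *.***..***
step 2: *..*...**.
step 3: **.**...**
step 4: .**.**...*
position 4 holds *

*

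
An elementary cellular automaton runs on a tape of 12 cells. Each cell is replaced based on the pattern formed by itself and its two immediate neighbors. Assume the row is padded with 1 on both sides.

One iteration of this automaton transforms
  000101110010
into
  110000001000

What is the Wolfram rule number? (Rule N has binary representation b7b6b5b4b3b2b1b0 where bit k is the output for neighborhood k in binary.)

17

position 6: 111 → 0  (bit 7 = 0)
position 7: 110 → 0  (bit 6 = 0)
position 4: 101 → 0  (bit 5 = 0)
position 0: 100 → 1  (bit 4 = 1)
position 5: 011 → 0  (bit 3 = 0)
position 3: 010 → 0  (bit 2 = 0)
position 2: 001 → 0  (bit 1 = 0)
position 1: 000 → 1  (bit 0 = 1)
bits b7..b0 = 00010001 = 17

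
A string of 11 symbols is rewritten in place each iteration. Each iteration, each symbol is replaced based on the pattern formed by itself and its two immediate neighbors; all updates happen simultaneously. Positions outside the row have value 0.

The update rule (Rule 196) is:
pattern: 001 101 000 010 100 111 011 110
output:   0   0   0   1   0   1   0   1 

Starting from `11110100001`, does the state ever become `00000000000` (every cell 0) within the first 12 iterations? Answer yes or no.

01110100001
00110100001
00010100001
00010100001  (fixed point — unchanged through iteration 12)
iteration 12 is 00010100001, still not uniform 0

no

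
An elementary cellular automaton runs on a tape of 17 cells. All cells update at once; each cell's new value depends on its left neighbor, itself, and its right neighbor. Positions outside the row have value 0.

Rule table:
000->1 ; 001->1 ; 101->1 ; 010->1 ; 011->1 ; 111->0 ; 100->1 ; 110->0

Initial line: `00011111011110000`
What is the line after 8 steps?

10000001111101111

step 1: 11110000110001111
step 2: 10001111101111000
step 3: 11111000011000111
step 4: 10000111110111100
step 5: 11111100001100011
step 6: 10000011111011110
step 7: 11111110000110001
step 8: 10000001111101111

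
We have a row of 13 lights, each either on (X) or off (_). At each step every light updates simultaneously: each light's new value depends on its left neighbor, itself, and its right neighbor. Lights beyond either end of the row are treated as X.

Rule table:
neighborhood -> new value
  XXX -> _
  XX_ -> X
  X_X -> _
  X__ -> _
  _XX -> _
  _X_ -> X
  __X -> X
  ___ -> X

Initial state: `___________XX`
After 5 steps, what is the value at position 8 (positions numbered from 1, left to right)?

X

_XXXXXXXXXX__
__________X_X
_XXXXXXXXXX__  (repeats step 1; period 2)
step 5: _XXXXXXXXXX__
position 8 holds X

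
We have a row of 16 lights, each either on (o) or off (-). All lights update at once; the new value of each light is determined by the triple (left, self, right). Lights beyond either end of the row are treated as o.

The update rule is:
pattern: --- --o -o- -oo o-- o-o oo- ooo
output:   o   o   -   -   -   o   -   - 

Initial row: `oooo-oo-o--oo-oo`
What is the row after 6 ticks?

tick 1: ----o--o--o--o--
tick 2: -ooo--o--o--o--o
tick 3: o----o--o--o--o-
tick 4: --ooo--o--o--o-o
tick 5: -o----o--o--o-o-
tick 6: o--ooo--o--o-o-o

o--ooo--o--o-o-o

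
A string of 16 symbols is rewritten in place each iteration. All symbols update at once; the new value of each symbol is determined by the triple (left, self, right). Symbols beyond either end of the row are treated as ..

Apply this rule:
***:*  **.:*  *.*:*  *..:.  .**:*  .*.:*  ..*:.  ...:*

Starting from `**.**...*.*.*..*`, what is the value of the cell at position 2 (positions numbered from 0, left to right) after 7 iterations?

*****.*.*****..*
*************..*
*************..*  (fixed point — unchanged through iteration 7)
position 2 holds *

*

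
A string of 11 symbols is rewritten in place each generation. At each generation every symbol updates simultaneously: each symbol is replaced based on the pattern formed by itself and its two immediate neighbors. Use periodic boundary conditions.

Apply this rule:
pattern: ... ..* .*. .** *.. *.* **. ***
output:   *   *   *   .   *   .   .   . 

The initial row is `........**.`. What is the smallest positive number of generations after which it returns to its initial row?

2

********..*
........**.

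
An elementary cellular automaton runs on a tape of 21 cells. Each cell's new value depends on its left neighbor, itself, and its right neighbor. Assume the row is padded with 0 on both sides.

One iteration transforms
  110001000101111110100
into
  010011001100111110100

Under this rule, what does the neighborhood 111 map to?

At position 12 the neighborhood is 111; the next row has 1 there.

1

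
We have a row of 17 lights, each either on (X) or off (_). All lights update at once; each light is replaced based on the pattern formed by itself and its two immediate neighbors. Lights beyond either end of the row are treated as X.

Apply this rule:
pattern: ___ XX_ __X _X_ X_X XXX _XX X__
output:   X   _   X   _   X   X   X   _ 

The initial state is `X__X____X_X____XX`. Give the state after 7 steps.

__X__XXX_X__XXXXX
_X__XXX_X__XXXXXX
X__XXX_X__XXXXXXX
__XXX_X__XXXXXXXX
_XXX_X__XXXXXXXXX
XXX_X__XXXXXXXXXX
XX_X__XXXXXXXXXXX

XX_X__XXXXXXXXXXX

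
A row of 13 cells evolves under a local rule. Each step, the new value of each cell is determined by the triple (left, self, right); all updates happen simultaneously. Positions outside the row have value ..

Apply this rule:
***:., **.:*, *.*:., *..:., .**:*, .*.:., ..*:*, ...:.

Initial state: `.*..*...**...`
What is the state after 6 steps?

step 1: *..*...***...
step 2: ..*...**.*...
step 3: .*...***.....
step 4: *...**.*.....
step 5: ...***.......
step 6: ..**.*.......

..**.*.......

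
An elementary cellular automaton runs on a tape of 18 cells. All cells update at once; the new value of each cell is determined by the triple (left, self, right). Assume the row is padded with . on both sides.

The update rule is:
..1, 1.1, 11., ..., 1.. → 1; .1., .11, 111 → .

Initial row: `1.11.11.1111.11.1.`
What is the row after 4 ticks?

.1.11.11...11.11.1
1.1.11.1111.11.11.
.1.1.11...11.11.11
1.1.1.1111.11.11.1

1.1.1.1111.11.11.1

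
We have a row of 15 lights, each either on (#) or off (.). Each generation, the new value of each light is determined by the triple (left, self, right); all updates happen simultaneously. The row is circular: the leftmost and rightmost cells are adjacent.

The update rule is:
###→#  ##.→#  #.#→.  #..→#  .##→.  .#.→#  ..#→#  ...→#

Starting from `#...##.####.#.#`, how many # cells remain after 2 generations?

generation 1: ####.#..###.#..
generation 2: .###.###.##.###
count of #: 11

11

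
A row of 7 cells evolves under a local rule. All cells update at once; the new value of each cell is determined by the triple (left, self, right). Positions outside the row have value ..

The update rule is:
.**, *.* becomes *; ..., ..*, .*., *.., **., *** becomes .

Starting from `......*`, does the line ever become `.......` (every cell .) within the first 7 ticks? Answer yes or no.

yes

.......
all cells are . at tick 1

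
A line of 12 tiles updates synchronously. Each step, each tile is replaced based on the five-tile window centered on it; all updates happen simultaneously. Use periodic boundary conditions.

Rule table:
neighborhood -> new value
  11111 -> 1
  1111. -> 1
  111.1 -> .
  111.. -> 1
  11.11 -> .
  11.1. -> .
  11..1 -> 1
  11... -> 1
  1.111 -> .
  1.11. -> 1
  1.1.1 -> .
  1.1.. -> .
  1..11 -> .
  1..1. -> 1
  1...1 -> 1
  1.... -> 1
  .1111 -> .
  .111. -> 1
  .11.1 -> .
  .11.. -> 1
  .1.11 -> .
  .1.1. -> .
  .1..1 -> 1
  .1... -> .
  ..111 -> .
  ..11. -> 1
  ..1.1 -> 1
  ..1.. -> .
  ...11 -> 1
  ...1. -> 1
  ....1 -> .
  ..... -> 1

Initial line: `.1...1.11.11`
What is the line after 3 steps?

1.....111111

...111.1..1.
1.1.1...11..
1.....111111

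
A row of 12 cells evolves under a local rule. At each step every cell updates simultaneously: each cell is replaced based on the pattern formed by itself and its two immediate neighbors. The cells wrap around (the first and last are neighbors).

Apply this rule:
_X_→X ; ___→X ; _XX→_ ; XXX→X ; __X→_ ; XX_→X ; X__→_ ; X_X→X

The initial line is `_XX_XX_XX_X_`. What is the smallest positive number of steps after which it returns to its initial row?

12

__XX_XX_XXX_
X__XX_XX_XX_
X___XX_XX_XX
X_X__XX_XX_X
XXX___XX_XX_
_XX_X__XX_XX
X_XXX___XX_X
XX_XX_X__XX_
_XX_XXX___XX
X_XX_XX_X__X
XX_XX_XXX___
_XX_XX_XX_X_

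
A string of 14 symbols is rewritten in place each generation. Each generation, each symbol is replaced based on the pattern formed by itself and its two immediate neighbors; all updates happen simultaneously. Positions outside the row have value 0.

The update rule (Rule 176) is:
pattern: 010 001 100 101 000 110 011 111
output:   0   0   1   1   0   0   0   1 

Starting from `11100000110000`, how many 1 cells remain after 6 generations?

01010000001000
00101000000100
00010100000010
00001010000001
00000101000000
00000010100000
count of 1: 2

2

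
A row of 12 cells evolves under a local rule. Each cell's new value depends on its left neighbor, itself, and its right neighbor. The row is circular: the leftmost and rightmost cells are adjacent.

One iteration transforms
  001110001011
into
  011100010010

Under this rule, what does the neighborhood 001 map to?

At position 1 the neighborhood is 001; the next row has 1 there.

1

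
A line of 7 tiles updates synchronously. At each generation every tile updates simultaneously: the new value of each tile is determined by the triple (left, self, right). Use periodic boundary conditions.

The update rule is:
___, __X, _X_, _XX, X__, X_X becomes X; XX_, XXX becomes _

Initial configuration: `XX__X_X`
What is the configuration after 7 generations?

__XXXXX
XXX____
X__XXXX
_XXX___
XX__XXX
__XXX__
XXX__XX

XXX__XX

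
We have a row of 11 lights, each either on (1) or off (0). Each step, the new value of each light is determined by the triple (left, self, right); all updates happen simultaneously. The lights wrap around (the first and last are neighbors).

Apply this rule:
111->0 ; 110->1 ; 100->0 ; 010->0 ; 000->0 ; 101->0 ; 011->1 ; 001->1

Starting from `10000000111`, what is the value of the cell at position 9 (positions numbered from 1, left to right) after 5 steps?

0

step 1: 10000001100
step 2: 00000011101
step 3: 00000110100
step 4: 00001110000
step 5: 00011010000
position 9 holds 0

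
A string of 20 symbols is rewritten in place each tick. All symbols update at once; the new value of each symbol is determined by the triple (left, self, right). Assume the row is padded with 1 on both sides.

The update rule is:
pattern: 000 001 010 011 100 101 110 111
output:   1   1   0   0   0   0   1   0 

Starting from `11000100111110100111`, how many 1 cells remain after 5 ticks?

11

01011001000010001000
00001010011100110011
01110000100101010100
00010111001000000001
01100001010011111110
count of 1: 11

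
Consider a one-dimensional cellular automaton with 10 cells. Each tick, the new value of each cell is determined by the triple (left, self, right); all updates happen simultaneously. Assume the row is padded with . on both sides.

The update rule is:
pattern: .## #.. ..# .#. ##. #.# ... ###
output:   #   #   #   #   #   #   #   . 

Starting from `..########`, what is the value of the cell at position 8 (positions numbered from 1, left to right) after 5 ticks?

###......#
#.########
###......#  (repeats tick 1; period 2)
tick 5: ###......#
position 8 holds .

.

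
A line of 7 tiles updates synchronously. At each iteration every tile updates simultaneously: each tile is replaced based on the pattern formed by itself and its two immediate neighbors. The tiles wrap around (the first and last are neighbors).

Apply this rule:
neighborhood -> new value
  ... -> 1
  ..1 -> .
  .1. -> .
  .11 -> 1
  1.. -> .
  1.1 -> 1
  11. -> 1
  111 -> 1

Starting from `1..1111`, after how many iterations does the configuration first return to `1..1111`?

iteration 1: 1..1111

1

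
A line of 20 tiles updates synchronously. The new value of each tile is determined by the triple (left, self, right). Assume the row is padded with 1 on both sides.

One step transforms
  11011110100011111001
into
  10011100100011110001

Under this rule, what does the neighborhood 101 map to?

At position 2 the neighborhood is 101; the next row has 0 there.

0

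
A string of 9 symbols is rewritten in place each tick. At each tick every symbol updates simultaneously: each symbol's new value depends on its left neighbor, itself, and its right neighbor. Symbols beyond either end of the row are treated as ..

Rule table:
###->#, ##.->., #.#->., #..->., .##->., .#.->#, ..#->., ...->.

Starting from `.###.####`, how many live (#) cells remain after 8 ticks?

..#...##.
..#......
..#......  (fixed point — unchanged through tick 8)
count of #: 1

1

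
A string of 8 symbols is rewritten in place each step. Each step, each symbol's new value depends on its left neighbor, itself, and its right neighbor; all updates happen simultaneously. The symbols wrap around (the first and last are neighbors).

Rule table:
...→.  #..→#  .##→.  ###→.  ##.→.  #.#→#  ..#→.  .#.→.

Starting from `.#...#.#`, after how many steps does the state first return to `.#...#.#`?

#.#...#.
.#.#...#
#.#.#...
.#.#.#..
..#.#.#.
...#.#.#
#...#.#.
.#...#.#

8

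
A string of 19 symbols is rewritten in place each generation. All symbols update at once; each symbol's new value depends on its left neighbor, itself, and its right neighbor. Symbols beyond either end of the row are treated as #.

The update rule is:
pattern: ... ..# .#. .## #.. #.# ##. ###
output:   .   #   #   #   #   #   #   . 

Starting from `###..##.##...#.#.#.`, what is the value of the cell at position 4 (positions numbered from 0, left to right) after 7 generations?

.

..#########.#######
###.......###......
..##.....##.##....#
#####...#######..##
....##.##.....####.
#..#######...##..##
####.....##.######.
position 4 holds .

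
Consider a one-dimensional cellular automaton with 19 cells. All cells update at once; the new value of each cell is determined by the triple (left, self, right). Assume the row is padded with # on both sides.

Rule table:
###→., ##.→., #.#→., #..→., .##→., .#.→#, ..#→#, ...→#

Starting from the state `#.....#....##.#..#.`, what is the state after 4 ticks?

..#####.###...#.##.
.#..........###....
.#.#########....###
.#...........###...

.#...........###...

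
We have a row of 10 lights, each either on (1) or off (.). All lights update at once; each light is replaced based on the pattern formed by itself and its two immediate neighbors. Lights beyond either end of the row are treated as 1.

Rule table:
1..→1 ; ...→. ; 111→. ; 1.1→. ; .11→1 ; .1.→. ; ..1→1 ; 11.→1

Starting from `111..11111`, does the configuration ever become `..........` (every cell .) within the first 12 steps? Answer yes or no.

step 1: ..1111....
step 2: 111..11..1
step 3: ..11111111
step 4: 111.......
step 5: ..11.....1
step 6: 11111...11
step 7: ....11.11.
step 8: 1..111.11.
step 9: 1111.1.11.
step 10: ...1...11.
step 11: 1.1.1.111.
step 12: 1.....1.1.
step 12 is 1.....1.1., still not uniform .

no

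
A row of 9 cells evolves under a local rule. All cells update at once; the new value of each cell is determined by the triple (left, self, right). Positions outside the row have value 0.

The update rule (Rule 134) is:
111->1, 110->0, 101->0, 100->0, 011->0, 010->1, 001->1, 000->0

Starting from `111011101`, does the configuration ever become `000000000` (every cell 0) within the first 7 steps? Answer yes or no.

010001001
110011011
000100000
001100000
010000000
110000000
000000000
all cells are 0 at step 7

yes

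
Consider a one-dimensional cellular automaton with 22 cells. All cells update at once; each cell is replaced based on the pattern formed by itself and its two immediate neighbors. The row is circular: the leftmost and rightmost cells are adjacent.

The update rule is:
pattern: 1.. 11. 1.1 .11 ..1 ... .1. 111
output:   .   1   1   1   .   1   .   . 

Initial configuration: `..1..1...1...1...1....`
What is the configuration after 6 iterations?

..11..1111...1.1..111.

1......1...1...1...111
1.1111...1...1...1.1..
.11..1.1...1...1..1...
.11...1..1...1......11
111.1......1...1111.11
..11..1111...1.1..111.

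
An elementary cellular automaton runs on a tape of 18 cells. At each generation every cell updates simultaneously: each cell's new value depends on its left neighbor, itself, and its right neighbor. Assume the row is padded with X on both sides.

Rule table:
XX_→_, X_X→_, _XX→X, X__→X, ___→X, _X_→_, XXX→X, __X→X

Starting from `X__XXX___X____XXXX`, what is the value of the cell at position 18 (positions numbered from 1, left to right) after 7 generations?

_XXXX_XXX_XXXXXXXX
_XXX__XX__XXXXXXXX
_XX_XXX_XXXXXXXXXX
_X__XX__XXXXXXXXXX
__XXX_XXXXXXXXXXXX
XXXX__XXXXXXXXXXXX
XXX_XXXXXXXXXXXXXX
position 18 holds X

X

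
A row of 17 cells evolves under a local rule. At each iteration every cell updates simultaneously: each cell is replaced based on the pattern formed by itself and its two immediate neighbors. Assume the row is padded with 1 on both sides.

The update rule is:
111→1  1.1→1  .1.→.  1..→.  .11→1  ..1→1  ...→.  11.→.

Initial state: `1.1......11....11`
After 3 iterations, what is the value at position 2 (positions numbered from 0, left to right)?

.1......11....111
1......11....1111
......11....11111
position 2 holds .

.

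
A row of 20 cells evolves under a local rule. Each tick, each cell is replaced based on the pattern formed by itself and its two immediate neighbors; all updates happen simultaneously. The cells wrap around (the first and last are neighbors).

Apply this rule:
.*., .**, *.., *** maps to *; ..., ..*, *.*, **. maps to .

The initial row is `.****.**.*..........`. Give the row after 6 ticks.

.***..*..**.........
.**.*.**.*.*........
.*..*.*..*.**.......
.**.*.**.*.*.*......
.*..*.*..*.*.**.....
.**.*.**.*.*.*.*....

.**.*.**.*.*.*.*....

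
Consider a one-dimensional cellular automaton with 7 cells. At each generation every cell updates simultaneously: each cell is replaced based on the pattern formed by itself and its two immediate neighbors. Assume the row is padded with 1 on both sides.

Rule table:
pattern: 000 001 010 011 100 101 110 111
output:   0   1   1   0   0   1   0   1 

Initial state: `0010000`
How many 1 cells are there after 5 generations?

0110001
1000010
0000111
0001011
0011101
count of 1: 4

4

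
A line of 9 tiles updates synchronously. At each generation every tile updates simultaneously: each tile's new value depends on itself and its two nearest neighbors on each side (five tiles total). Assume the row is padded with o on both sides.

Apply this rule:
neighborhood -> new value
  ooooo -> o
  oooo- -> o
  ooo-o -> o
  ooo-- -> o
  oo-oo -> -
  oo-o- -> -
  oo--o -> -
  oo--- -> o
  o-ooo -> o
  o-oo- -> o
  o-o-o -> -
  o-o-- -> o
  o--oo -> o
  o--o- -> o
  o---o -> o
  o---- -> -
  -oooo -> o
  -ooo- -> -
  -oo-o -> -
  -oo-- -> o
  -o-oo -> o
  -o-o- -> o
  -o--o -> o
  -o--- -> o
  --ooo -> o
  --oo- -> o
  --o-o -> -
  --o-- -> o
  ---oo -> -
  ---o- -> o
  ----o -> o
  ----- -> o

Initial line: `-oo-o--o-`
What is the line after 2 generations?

-oooo-o-o

-o--ooo-o
-oooo-o-o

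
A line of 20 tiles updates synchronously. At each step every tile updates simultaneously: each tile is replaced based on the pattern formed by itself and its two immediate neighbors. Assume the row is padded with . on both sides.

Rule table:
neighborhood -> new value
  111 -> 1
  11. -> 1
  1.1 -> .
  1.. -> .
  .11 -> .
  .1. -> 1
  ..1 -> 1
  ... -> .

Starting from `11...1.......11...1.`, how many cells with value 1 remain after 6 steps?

.1..11......1.1..11.
11.1.1.....11.1.1.1.
.1.1.1....1.1.1.1.1.
11.1.1...11.1.1.1.1.
.1.1.1..1.1.1.1.1.1.
11.1.1.11.1.1.1.1.1.
count of 1: 11

11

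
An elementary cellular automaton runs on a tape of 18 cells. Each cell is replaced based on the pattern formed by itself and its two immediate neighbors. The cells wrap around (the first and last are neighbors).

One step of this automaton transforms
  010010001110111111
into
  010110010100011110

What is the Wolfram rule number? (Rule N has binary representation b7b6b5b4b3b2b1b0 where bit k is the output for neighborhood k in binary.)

position 9: 111 → 1  (bit 7 = 1)
position 10: 110 → 0  (bit 6 = 0)
position 0: 101 → 0  (bit 5 = 0)
position 2: 100 → 0  (bit 4 = 0)
position 8: 011 → 0  (bit 3 = 0)
position 1: 010 → 1  (bit 2 = 1)
position 3: 001 → 1  (bit 1 = 1)
position 6: 000 → 0  (bit 0 = 0)
bits b7..b0 = 10000110 = 134

134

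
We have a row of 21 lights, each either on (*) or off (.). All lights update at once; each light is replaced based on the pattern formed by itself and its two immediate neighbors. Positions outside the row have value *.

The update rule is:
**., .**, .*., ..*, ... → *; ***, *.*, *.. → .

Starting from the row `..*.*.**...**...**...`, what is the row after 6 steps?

.**.*.**.*.**.*.**.*.

step 1: .**.*.**.****.****.**
step 2: .**.*.**.*..*.*..*.*.
step 3: .**.*.**.*.**.*.**.*.
step 4: .**.*.**.*.**.*.**.*.  (fixed point — unchanged through step 6)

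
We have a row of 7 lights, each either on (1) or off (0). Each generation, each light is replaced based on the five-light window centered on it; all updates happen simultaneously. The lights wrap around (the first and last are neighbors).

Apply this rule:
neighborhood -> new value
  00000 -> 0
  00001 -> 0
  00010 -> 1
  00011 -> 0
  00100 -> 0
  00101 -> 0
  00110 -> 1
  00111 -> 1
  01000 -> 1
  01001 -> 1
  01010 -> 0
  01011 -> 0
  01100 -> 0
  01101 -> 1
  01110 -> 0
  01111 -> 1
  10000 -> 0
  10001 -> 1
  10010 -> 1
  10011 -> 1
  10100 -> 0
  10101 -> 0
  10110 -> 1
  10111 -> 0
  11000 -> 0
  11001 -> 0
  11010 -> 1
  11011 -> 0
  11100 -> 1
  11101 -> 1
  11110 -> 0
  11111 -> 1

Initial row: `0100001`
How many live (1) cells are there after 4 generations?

3

0010010
1101101
0101100
1001001
count of 1: 3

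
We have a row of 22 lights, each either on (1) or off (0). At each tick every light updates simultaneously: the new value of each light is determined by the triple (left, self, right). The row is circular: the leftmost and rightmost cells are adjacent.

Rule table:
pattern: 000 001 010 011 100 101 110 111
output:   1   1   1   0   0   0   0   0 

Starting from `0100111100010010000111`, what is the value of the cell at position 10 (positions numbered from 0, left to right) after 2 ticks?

tick 1: 0101000001110110111000
tick 2: 1101011110000000000011
position 10 holds 0

0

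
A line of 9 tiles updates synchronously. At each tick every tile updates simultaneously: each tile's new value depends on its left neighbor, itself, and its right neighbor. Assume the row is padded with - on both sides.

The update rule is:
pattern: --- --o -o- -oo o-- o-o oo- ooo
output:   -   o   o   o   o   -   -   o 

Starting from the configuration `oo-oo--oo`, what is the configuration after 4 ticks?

oo-oooooo

o--o-ooo-
oooo-oo-o
ooo--o--o
oo-oooooo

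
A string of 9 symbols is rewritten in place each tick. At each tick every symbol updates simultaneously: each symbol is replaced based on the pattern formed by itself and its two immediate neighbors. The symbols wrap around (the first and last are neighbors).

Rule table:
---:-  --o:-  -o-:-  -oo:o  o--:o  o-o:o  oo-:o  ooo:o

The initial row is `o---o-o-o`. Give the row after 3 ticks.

oooo--ooo

tick 1: oo---o-oo
tick 2: ooo---ooo
tick 3: oooo--ooo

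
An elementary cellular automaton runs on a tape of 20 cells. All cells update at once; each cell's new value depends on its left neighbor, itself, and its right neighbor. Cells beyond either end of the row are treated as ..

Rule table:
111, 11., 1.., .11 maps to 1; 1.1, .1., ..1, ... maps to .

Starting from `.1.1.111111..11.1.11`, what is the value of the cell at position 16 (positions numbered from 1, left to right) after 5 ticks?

.....1111111.11...11
.....1111111.111..11
.....1111111.1111.11
.....1111111.1111.11  (fixed point — unchanged through tick 5)
position 16 holds 1

1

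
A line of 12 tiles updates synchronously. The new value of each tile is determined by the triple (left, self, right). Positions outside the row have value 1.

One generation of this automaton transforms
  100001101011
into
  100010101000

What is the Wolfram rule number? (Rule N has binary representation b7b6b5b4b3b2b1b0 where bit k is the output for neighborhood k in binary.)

70

position 11: 111 → 0  (bit 7 = 0)
position 0: 110 → 1  (bit 6 = 1)
position 7: 101 → 0  (bit 5 = 0)
position 1: 100 → 0  (bit 4 = 0)
position 5: 011 → 0  (bit 3 = 0)
position 8: 010 → 1  (bit 2 = 1)
position 4: 001 → 1  (bit 1 = 1)
position 2: 000 → 0  (bit 0 = 0)
bits b7..b0 = 01000110 = 70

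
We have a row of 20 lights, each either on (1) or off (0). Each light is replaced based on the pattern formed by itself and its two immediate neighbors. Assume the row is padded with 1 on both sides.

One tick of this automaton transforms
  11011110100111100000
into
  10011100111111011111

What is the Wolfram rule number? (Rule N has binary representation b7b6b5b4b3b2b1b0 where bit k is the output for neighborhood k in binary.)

position 0: 111 → 1  (bit 7 = 1)
position 1: 110 → 0  (bit 6 = 0)
position 2: 101 → 0  (bit 5 = 0)
position 9: 100 → 1  (bit 4 = 1)
position 3: 011 → 1  (bit 3 = 1)
position 8: 010 → 1  (bit 2 = 1)
position 10: 001 → 1  (bit 1 = 1)
position 16: 000 → 1  (bit 0 = 1)
bits b7..b0 = 10011111 = 159

159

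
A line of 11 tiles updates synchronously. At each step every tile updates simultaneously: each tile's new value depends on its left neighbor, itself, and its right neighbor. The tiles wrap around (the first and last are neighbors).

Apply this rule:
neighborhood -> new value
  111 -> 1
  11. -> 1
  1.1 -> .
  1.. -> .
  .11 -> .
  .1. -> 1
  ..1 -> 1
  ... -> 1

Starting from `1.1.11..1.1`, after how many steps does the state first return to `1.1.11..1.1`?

2

1.1..1.11..
1.1.11..1.1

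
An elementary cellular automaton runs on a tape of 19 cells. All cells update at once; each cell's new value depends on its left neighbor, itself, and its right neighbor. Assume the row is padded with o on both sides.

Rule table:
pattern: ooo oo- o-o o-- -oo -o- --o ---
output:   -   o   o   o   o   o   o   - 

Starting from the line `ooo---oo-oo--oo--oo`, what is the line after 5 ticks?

oo-oo--oo-----oo---

--oo-ooooooooooooo-
oooooo-----------oo
-----oo---------oo-
o---oooo-------oooo
oo-oo--oo-----oo---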